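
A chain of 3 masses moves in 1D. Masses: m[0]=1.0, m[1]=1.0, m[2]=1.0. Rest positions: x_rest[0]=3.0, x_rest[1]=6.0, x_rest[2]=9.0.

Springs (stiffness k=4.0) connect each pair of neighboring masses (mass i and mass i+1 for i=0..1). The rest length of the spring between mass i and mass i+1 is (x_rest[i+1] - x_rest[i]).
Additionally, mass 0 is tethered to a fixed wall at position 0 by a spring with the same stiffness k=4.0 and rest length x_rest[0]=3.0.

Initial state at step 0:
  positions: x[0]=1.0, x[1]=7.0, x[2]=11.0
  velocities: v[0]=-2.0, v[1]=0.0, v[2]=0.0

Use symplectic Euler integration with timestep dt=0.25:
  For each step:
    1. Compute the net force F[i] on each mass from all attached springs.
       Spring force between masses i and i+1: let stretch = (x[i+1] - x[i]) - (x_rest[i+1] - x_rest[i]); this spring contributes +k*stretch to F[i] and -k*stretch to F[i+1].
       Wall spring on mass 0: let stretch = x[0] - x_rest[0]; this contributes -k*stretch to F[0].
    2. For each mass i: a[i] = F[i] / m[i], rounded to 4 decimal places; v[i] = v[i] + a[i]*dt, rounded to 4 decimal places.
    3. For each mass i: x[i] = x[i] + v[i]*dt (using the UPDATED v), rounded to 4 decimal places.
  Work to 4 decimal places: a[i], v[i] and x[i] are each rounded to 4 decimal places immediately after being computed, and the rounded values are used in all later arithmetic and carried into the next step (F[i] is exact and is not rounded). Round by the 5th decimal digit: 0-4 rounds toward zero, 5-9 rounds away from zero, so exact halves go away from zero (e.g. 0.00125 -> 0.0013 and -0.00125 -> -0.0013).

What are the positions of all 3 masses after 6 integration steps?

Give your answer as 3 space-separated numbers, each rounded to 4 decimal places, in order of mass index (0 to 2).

Step 0: x=[1.0000 7.0000 11.0000] v=[-2.0000 0.0000 0.0000]
Step 1: x=[1.7500 6.5000 10.7500] v=[3.0000 -2.0000 -1.0000]
Step 2: x=[3.2500 5.8750 10.1875] v=[6.0000 -2.5000 -2.2500]
Step 3: x=[4.5938 5.6719 9.2969] v=[5.3750 -0.8125 -3.5625]
Step 4: x=[5.0586 6.1055 8.2500] v=[1.8593 1.7344 -4.1875]
Step 5: x=[4.5205 6.8135 7.4170] v=[-2.1524 2.8320 -3.3320]
Step 6: x=[3.4255 7.0991 7.1831] v=[-4.3799 1.1425 -0.9355]

Answer: 3.4255 7.0991 7.1831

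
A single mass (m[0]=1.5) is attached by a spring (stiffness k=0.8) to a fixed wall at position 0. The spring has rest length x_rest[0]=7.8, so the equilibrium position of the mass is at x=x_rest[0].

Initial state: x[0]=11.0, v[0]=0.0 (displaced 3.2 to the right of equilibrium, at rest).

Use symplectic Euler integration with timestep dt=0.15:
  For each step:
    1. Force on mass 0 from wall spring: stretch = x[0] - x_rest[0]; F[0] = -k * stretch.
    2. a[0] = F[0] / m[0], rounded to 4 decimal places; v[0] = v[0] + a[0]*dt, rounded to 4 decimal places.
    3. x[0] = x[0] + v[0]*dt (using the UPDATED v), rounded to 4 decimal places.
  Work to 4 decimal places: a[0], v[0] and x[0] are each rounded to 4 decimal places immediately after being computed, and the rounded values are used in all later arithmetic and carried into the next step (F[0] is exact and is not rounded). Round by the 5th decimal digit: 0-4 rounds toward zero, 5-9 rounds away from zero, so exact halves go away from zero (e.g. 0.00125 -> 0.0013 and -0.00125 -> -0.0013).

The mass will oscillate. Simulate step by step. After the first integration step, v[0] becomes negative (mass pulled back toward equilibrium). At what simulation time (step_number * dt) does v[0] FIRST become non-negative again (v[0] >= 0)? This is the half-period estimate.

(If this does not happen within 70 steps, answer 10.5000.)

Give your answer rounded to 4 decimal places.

Step 0: x=[11.0000] v=[0.0000]
Step 1: x=[10.9616] v=[-0.2560]
Step 2: x=[10.8853] v=[-0.5089]
Step 3: x=[10.7719] v=[-0.7557]
Step 4: x=[10.6229] v=[-0.9935]
Step 5: x=[10.4400] v=[-1.2193]
Step 6: x=[10.2254] v=[-1.4305]
Step 7: x=[9.9817] v=[-1.6245]
Step 8: x=[9.7119] v=[-1.7990]
Step 9: x=[9.4191] v=[-1.9520]
Step 10: x=[9.1069] v=[-2.0815]
Step 11: x=[8.7790] v=[-2.1861]
Step 12: x=[8.4393] v=[-2.2644]
Step 13: x=[8.0920] v=[-2.3156]
Step 14: x=[7.7412] v=[-2.3390]
Step 15: x=[7.3911] v=[-2.3343]
Step 16: x=[7.0459] v=[-2.3016]
Step 17: x=[6.7097] v=[-2.2413]
Step 18: x=[6.3866] v=[-2.1541]
Step 19: x=[6.0805] v=[-2.0410]
Step 20: x=[5.7950] v=[-1.9034]
Step 21: x=[5.5336] v=[-1.7430]
Step 22: x=[5.2993] v=[-1.5617]
Step 23: x=[5.0951] v=[-1.3616]
Step 24: x=[4.9233] v=[-1.1452]
Step 25: x=[4.7860] v=[-0.9151]
Step 26: x=[4.6849] v=[-0.6740]
Step 27: x=[4.6212] v=[-0.4248]
Step 28: x=[4.5956] v=[-0.1705]
Step 29: x=[4.6085] v=[0.0859]
First v>=0 after going negative at step 29, time=4.3500

Answer: 4.3500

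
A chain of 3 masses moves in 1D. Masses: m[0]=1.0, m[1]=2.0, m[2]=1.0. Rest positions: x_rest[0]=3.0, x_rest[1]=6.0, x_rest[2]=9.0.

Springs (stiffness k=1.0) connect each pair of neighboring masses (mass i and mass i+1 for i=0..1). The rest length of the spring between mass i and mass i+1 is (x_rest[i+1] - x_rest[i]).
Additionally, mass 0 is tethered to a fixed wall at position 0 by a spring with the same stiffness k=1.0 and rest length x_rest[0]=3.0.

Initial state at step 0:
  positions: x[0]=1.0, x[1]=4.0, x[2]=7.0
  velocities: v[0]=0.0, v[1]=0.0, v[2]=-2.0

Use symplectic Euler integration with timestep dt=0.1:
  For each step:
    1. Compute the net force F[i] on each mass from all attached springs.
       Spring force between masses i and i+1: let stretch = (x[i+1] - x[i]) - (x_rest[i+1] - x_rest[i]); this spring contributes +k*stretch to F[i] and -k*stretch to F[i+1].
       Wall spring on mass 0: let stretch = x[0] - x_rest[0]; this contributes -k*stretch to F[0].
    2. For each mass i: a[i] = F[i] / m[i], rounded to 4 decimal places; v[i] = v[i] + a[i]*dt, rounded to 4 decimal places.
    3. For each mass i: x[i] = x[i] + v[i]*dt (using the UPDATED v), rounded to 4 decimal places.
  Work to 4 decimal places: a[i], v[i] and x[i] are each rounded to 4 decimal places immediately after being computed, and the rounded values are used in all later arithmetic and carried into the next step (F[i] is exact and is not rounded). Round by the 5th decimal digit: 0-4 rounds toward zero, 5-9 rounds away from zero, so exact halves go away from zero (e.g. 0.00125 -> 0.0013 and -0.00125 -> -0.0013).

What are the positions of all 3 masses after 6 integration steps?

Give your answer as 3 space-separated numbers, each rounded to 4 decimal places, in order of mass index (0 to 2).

Answer: 1.3923 3.9728 5.8685

Derivation:
Step 0: x=[1.0000 4.0000 7.0000] v=[0.0000 0.0000 -2.0000]
Step 1: x=[1.0200 4.0000 6.8000] v=[0.2000 0.0000 -2.0000]
Step 2: x=[1.0596 3.9991 6.6020] v=[0.3960 -0.0090 -1.9800]
Step 3: x=[1.1180 3.9965 6.4080] v=[0.5840 -0.0258 -1.9403]
Step 4: x=[1.1940 3.9916 6.2199] v=[0.7601 -0.0492 -1.8815]
Step 5: x=[1.2861 3.9838 6.0395] v=[0.9205 -0.0777 -1.8043]
Step 6: x=[1.3923 3.9728 5.8685] v=[1.0617 -0.1098 -1.7099]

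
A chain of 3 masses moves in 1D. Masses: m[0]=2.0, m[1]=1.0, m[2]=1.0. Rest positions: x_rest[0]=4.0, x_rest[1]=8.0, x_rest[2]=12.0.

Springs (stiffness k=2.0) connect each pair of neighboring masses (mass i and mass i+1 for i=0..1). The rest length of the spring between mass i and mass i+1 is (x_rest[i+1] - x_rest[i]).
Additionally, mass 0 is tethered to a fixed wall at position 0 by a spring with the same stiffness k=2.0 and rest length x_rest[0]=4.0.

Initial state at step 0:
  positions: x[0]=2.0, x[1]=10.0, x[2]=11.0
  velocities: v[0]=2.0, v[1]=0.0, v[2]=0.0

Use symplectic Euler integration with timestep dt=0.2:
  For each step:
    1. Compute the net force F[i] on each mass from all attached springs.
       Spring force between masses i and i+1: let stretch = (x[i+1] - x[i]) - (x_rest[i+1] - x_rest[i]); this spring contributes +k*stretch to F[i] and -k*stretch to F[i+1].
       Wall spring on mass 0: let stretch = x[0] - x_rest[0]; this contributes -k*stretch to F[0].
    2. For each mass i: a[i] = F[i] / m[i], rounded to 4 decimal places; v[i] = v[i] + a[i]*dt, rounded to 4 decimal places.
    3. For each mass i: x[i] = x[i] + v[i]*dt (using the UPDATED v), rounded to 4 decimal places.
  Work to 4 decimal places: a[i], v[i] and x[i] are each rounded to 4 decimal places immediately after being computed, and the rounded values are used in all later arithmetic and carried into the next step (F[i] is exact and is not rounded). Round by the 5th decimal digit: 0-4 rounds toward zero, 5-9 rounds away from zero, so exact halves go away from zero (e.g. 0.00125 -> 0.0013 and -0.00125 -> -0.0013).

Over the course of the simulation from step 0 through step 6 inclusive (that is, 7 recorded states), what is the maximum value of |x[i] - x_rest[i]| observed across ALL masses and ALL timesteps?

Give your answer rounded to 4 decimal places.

Answer: 2.2336

Derivation:
Step 0: x=[2.0000 10.0000 11.0000] v=[2.0000 0.0000 0.0000]
Step 1: x=[2.6400 9.4400 11.2400] v=[3.2000 -2.8000 1.2000]
Step 2: x=[3.4464 8.4800 11.6560] v=[4.0320 -4.8000 2.0800]
Step 3: x=[4.3163 7.3714 12.1379] v=[4.3494 -5.5430 2.4096]
Step 4: x=[5.1357 6.3997 12.5585] v=[4.0972 -4.8584 2.1030]
Step 5: x=[5.8003 5.8196 12.8064] v=[3.3229 -2.9005 1.2395]
Step 6: x=[6.2336 5.7969 12.8154] v=[2.1667 -0.1135 0.0448]
Max displacement = 2.2336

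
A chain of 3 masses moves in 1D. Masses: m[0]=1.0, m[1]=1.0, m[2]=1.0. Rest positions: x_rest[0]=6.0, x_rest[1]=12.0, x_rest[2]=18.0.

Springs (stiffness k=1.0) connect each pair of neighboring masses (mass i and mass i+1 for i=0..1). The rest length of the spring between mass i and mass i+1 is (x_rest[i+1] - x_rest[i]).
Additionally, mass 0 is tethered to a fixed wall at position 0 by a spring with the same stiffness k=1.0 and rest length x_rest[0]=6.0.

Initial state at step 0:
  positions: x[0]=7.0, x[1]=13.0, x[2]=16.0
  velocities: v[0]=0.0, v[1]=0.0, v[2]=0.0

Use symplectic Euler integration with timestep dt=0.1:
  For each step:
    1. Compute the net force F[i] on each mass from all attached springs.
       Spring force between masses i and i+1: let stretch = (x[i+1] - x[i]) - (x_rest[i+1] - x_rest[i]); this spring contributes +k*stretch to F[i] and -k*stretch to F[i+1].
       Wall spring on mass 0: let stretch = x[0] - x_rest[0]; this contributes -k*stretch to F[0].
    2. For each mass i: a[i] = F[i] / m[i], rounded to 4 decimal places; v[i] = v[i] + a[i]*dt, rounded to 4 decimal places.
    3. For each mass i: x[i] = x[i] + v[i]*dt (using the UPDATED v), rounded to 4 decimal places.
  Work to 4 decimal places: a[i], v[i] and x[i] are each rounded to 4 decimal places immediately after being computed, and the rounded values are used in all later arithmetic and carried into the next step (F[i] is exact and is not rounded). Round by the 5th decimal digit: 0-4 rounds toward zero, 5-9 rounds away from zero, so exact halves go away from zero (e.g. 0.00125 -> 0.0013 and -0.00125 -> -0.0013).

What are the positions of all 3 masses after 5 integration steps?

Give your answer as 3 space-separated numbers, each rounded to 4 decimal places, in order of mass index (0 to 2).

Step 0: x=[7.0000 13.0000 16.0000] v=[0.0000 0.0000 0.0000]
Step 1: x=[6.9900 12.9700 16.0300] v=[-0.1000 -0.3000 0.3000]
Step 2: x=[6.9699 12.9108 16.0894] v=[-0.2010 -0.5920 0.5940]
Step 3: x=[6.9395 12.8240 16.1770] v=[-0.3039 -0.8682 0.8761]
Step 4: x=[6.8986 12.7119 16.2911] v=[-0.4094 -1.1214 1.1408]
Step 5: x=[6.8468 12.5774 16.4294] v=[-0.5179 -1.3448 1.3829]

Answer: 6.8468 12.5774 16.4294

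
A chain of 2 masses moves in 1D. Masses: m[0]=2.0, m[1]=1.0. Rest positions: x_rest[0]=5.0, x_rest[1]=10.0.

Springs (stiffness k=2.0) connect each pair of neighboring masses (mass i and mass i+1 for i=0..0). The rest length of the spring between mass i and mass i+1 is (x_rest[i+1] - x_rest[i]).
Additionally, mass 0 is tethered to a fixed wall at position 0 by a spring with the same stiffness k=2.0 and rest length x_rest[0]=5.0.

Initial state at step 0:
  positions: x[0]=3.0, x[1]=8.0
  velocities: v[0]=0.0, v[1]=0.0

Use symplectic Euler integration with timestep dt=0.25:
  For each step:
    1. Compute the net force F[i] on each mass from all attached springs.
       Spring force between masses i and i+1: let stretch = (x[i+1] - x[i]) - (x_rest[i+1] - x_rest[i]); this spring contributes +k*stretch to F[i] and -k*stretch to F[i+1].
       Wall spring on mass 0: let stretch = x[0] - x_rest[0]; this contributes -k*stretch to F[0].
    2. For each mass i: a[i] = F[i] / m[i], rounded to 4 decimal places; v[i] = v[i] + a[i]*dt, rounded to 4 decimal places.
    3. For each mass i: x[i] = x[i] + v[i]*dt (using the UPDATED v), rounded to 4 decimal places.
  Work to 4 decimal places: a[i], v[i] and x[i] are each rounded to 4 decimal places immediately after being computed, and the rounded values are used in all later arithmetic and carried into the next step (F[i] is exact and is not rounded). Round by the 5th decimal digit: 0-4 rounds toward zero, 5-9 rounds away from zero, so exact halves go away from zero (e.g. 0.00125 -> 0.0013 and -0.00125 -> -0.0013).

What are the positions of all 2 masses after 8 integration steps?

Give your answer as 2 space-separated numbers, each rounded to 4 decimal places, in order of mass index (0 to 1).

Answer: 5.3049 9.8507

Derivation:
Step 0: x=[3.0000 8.0000] v=[0.0000 0.0000]
Step 1: x=[3.1250 8.0000] v=[0.5000 0.0000]
Step 2: x=[3.3594 8.0156] v=[0.9375 0.0625]
Step 3: x=[3.6748 8.0742] v=[1.2617 0.2344]
Step 4: x=[4.0355 8.2079] v=[1.4429 0.5347]
Step 5: x=[4.4048 8.4450] v=[1.4771 0.9485]
Step 6: x=[4.7513 8.8021] v=[1.3860 1.4284]
Step 7: x=[5.0540 9.2779] v=[1.2109 1.9030]
Step 8: x=[5.3049 9.8507] v=[1.0034 2.2911]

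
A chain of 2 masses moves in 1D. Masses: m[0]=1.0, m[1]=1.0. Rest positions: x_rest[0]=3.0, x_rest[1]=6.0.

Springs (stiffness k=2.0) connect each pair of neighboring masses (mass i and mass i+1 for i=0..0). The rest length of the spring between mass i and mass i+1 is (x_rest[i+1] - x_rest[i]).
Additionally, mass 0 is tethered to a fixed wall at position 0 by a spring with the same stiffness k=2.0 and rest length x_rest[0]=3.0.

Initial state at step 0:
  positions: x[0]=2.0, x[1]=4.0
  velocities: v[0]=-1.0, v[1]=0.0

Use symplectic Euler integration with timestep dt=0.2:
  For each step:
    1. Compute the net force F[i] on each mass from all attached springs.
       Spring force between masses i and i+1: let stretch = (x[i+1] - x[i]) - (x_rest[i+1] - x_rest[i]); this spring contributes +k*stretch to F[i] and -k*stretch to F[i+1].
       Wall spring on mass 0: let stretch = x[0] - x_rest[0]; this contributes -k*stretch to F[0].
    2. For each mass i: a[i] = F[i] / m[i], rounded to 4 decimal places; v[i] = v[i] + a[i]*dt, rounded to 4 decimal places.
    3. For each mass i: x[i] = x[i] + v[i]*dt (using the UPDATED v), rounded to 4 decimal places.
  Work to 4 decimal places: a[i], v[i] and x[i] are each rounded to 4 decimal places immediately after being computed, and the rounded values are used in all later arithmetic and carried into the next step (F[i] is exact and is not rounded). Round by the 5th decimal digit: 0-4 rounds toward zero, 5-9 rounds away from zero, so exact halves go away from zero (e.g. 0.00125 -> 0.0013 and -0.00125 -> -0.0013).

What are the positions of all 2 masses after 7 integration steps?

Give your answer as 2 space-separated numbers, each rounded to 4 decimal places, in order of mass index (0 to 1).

Answer: 2.2642 5.1161

Derivation:
Step 0: x=[2.0000 4.0000] v=[-1.0000 0.0000]
Step 1: x=[1.8000 4.0800] v=[-1.0000 0.4000]
Step 2: x=[1.6384 4.2176] v=[-0.8080 0.6880]
Step 3: x=[1.5521 4.3889] v=[-0.4317 0.8563]
Step 4: x=[1.5685 4.5732] v=[0.0822 0.9216]
Step 5: x=[1.6998 4.7571] v=[0.6567 0.9197]
Step 6: x=[1.9397 4.9365] v=[1.1997 0.8968]
Step 7: x=[2.2642 5.1161] v=[1.6225 0.8981]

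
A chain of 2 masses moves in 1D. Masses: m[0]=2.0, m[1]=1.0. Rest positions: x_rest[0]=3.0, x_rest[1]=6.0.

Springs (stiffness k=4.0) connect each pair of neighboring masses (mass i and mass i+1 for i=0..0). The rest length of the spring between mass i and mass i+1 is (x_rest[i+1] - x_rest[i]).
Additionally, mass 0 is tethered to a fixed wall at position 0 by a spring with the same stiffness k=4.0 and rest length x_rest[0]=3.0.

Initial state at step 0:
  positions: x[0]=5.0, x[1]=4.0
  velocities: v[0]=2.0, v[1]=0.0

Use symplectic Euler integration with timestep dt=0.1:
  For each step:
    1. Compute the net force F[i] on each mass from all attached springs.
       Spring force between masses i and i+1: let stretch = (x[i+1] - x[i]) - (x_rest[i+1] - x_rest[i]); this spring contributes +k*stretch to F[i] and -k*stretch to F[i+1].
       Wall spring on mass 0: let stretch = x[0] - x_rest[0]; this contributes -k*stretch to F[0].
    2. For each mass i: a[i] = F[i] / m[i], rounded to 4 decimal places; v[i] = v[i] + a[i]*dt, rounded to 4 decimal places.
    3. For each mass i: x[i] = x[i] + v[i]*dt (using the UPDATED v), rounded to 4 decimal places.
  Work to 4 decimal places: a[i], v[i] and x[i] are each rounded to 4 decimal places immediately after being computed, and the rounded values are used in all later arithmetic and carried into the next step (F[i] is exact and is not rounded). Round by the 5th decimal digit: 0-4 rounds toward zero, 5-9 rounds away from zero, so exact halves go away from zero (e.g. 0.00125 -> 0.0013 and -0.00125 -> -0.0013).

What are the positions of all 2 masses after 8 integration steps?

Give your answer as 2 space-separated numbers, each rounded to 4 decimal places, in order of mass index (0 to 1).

Answer: 3.1653 8.2627

Derivation:
Step 0: x=[5.0000 4.0000] v=[2.0000 0.0000]
Step 1: x=[5.0800 4.1600] v=[0.8000 1.6000]
Step 2: x=[5.0400 4.4768] v=[-0.4000 3.1680]
Step 3: x=[4.8879 4.9361] v=[-1.5206 4.5933]
Step 4: x=[4.6391 5.5135] v=[-2.4885 5.7740]
Step 5: x=[4.3150 6.1759] v=[-3.2414 6.6242]
Step 6: x=[3.9418 6.8839] v=[-3.7322 7.0798]
Step 7: x=[3.5486 7.5942] v=[-3.9321 7.1030]
Step 8: x=[3.1653 8.2627] v=[-3.8327 6.6848]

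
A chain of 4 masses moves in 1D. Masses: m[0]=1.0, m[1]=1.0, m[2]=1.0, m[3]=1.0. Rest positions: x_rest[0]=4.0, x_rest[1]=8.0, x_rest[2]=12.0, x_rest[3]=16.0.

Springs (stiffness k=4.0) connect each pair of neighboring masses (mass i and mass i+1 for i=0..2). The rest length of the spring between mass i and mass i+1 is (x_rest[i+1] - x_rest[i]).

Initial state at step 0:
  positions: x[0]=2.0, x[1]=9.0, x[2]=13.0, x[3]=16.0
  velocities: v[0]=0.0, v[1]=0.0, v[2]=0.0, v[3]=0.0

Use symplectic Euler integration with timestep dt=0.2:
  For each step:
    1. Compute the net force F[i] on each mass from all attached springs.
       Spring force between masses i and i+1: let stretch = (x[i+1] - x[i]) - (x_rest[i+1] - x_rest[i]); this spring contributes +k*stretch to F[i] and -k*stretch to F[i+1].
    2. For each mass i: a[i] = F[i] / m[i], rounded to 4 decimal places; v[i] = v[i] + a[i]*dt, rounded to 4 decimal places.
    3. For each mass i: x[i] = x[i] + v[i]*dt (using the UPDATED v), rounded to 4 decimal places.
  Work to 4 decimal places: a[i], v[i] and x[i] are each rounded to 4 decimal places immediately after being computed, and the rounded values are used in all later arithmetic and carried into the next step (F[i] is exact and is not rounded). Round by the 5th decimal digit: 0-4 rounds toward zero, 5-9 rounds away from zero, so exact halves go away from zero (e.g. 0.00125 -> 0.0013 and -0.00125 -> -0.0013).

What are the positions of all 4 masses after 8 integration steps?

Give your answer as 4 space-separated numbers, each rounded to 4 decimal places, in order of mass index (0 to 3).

Step 0: x=[2.0000 9.0000 13.0000 16.0000] v=[0.0000 0.0000 0.0000 0.0000]
Step 1: x=[2.4800 8.5200 12.8400 16.1600] v=[2.4000 -2.4000 -0.8000 0.8000]
Step 2: x=[3.2864 7.7648 12.5200 16.4288] v=[4.0320 -3.7760 -1.6000 1.3440]
Step 3: x=[4.1693 7.0539 12.0646 16.7122] v=[4.4147 -3.5546 -2.2771 1.4170]
Step 4: x=[4.8738 6.6832 11.5511 16.8920] v=[3.5224 -1.8537 -2.5676 0.8989]
Step 5: x=[5.2278 6.8018 11.1133 16.8572] v=[1.7699 0.5931 -2.1892 -0.1738]
Step 6: x=[5.1936 7.3584 10.9046 16.5434] v=[-0.1709 2.7831 -1.0433 -1.5689]
Step 7: x=[4.8658 8.1360 11.0308 15.9674] v=[-1.6391 3.8882 0.6308 -2.8799]
Step 8: x=[4.4212 8.8536 11.4836 15.2416] v=[-2.2229 3.5879 2.2642 -3.6292]

Answer: 4.4212 8.8536 11.4836 15.2416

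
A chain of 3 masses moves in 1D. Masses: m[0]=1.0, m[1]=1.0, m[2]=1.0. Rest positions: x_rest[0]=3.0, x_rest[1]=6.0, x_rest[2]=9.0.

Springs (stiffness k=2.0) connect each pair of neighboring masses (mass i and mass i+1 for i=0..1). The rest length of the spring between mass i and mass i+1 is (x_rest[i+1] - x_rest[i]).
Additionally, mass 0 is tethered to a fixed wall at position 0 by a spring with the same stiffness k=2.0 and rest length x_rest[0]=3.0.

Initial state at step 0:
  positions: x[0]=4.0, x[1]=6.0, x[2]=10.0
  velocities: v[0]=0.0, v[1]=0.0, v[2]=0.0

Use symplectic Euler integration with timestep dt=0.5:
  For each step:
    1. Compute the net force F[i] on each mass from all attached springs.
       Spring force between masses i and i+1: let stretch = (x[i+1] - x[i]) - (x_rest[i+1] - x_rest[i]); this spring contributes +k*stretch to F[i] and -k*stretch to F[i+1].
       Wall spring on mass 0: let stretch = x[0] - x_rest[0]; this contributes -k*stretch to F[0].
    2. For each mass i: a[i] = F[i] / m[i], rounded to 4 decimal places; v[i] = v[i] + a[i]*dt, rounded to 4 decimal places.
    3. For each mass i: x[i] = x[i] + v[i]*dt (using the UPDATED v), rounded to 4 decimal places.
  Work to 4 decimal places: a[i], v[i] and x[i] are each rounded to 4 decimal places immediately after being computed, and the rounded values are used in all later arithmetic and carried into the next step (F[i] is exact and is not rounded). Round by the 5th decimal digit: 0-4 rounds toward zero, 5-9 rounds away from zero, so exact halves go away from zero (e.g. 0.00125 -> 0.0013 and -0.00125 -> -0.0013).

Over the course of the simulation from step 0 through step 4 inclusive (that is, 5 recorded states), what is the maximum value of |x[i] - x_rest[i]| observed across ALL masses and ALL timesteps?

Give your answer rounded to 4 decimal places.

Answer: 1.2500

Derivation:
Step 0: x=[4.0000 6.0000 10.0000] v=[0.0000 0.0000 0.0000]
Step 1: x=[3.0000 7.0000 9.5000] v=[-2.0000 2.0000 -1.0000]
Step 2: x=[2.5000 7.2500 9.2500] v=[-1.0000 0.5000 -0.5000]
Step 3: x=[3.1250 6.1250 9.5000] v=[1.2500 -2.2500 0.5000]
Step 4: x=[3.6875 5.1875 9.5625] v=[1.1250 -1.8750 0.1250]
Max displacement = 1.2500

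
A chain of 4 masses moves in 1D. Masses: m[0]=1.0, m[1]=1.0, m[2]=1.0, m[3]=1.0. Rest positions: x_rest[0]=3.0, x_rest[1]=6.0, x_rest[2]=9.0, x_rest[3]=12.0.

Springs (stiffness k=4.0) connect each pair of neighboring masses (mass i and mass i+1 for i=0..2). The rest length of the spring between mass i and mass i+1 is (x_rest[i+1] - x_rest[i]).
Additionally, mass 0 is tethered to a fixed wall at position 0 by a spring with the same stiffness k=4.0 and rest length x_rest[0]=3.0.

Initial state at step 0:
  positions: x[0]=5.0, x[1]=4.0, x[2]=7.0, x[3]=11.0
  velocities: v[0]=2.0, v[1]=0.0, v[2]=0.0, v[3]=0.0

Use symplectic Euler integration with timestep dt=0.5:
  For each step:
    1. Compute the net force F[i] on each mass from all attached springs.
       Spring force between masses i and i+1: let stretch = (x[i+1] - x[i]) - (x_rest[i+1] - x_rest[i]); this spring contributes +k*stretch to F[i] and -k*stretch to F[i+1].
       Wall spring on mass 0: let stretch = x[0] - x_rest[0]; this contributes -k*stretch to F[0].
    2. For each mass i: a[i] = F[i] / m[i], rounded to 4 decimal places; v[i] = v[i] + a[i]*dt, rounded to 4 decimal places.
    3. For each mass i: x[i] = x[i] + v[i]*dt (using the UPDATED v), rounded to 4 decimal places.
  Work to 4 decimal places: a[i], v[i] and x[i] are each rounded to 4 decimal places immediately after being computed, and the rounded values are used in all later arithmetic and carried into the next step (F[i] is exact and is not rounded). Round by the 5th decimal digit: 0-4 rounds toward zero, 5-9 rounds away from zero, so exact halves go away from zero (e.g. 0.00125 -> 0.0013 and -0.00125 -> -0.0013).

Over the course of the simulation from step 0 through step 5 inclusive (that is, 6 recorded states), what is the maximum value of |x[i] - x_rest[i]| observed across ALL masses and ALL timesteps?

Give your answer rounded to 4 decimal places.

Answer: 4.0000

Derivation:
Step 0: x=[5.0000 4.0000 7.0000 11.0000] v=[2.0000 0.0000 0.0000 0.0000]
Step 1: x=[0.0000 8.0000 8.0000 10.0000] v=[-10.0000 8.0000 2.0000 -2.0000]
Step 2: x=[3.0000 4.0000 11.0000 10.0000] v=[6.0000 -8.0000 6.0000 0.0000]
Step 3: x=[4.0000 6.0000 6.0000 14.0000] v=[2.0000 4.0000 -10.0000 8.0000]
Step 4: x=[3.0000 6.0000 9.0000 13.0000] v=[-2.0000 0.0000 6.0000 -2.0000]
Step 5: x=[2.0000 6.0000 13.0000 11.0000] v=[-2.0000 0.0000 8.0000 -4.0000]
Max displacement = 4.0000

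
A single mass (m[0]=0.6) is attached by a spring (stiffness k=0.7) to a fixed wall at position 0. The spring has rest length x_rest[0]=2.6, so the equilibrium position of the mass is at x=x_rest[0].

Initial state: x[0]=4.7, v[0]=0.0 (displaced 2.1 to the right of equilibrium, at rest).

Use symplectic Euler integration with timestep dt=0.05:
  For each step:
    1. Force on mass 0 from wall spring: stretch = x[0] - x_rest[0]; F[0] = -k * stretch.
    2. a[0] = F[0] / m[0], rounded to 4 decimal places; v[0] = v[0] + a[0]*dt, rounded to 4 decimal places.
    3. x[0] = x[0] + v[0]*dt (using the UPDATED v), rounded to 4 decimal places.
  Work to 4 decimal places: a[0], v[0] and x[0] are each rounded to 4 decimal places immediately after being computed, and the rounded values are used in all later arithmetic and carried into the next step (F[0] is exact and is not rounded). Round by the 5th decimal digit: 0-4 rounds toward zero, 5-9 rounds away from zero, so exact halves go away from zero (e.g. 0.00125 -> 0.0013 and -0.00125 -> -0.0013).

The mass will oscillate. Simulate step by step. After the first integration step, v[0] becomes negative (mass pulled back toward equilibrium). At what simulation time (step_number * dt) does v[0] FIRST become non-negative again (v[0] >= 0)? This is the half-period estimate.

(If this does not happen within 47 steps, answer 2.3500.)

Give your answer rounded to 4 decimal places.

Step 0: x=[4.7000] v=[0.0000]
Step 1: x=[4.6939] v=[-0.1225]
Step 2: x=[4.6817] v=[-0.2446]
Step 3: x=[4.6634] v=[-0.3660]
Step 4: x=[4.6391] v=[-0.4864]
Step 5: x=[4.6088] v=[-0.6054]
Step 6: x=[4.5727] v=[-0.7226]
Step 7: x=[4.5308] v=[-0.8377]
Step 8: x=[4.4833] v=[-0.9503]
Step 9: x=[4.4303] v=[-1.0602]
Step 10: x=[4.3720] v=[-1.1670]
Step 11: x=[4.3085] v=[-1.2704]
Step 12: x=[4.2400] v=[-1.3701]
Step 13: x=[4.1667] v=[-1.4658]
Step 14: x=[4.0888] v=[-1.5572]
Step 15: x=[4.0066] v=[-1.6440]
Step 16: x=[3.9203] v=[-1.7261]
Step 17: x=[3.8301] v=[-1.8031]
Step 18: x=[3.7364] v=[-1.8749]
Step 19: x=[3.6393] v=[-1.9412]
Step 20: x=[3.5392] v=[-2.0018]
Step 21: x=[3.4364] v=[-2.0566]
Step 22: x=[3.3311] v=[-2.1054]
Step 23: x=[3.2237] v=[-2.1481]
Step 24: x=[3.1145] v=[-2.1845]
Step 25: x=[3.0038] v=[-2.2145]
Step 26: x=[2.8919] v=[-2.2381]
Step 27: x=[2.7791] v=[-2.2551]
Step 28: x=[2.6658] v=[-2.2656]
Step 29: x=[2.5523] v=[-2.2694]
Step 30: x=[2.4390] v=[-2.2666]
Step 31: x=[2.3261] v=[-2.2572]
Step 32: x=[2.2140] v=[-2.2412]
Step 33: x=[2.1031] v=[-2.2187]
Step 34: x=[1.9936] v=[-2.1897]
Step 35: x=[1.8859] v=[-2.1543]
Step 36: x=[1.7803] v=[-2.1126]
Step 37: x=[1.6771] v=[-2.0648]
Step 38: x=[1.5766] v=[-2.0110]
Step 39: x=[1.4790] v=[-1.9513]
Step 40: x=[1.3847] v=[-1.8859]
Step 41: x=[1.2940] v=[-1.8150]
Step 42: x=[1.2071] v=[-1.7388]
Step 43: x=[1.1242] v=[-1.6575]
Step 44: x=[1.0456] v=[-1.5714]
Step 45: x=[0.9716] v=[-1.4807]
Step 46: x=[0.9023] v=[-1.3857]
Step 47: x=[0.8380] v=[-1.2867]
v[0] did not become non-negative within 47 steps; using fallback time=2.3500

Answer: 2.3500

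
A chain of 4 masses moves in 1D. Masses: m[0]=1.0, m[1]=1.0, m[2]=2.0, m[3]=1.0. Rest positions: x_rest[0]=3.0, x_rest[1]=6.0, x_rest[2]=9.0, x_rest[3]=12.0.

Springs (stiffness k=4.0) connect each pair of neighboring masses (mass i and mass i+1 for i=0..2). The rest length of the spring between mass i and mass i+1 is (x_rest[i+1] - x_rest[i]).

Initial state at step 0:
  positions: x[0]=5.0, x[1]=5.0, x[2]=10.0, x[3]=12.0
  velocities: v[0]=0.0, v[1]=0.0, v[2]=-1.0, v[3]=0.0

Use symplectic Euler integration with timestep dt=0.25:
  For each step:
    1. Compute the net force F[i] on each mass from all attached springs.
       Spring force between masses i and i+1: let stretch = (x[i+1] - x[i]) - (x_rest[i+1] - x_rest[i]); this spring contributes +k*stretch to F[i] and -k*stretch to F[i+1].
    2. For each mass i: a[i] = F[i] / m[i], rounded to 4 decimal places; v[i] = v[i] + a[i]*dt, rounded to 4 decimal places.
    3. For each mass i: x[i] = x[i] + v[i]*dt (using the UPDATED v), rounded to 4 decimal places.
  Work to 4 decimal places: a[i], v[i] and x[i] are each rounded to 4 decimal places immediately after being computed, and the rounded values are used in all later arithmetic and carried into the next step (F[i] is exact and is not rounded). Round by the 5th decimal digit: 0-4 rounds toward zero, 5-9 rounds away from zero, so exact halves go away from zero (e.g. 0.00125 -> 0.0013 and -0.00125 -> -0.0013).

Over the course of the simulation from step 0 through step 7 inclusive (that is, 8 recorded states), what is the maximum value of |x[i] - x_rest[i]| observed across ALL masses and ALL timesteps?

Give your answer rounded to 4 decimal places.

Step 0: x=[5.0000 5.0000 10.0000 12.0000] v=[0.0000 0.0000 -1.0000 0.0000]
Step 1: x=[4.2500 6.2500 9.3750 12.2500] v=[-3.0000 5.0000 -2.5000 1.0000]
Step 2: x=[3.2500 7.7813 8.7188 12.5313] v=[-4.0000 6.1250 -2.6250 1.1250]
Step 3: x=[2.6328 8.4141 8.4219 12.6094] v=[-2.4687 2.5312 -1.1875 0.3125]
Step 4: x=[2.7110 7.6035 8.6475 12.3907] v=[0.3126 -3.2423 0.9024 -0.8750]
Step 5: x=[3.2623 5.8308 9.2105 11.9862] v=[2.2051 -7.0908 2.2520 -1.6182]
Step 6: x=[3.7057 4.2609 9.6980 11.6377] v=[1.7736 -6.2796 1.9500 -1.3939]
Step 7: x=[3.5379 3.9115 9.7483 11.5543] v=[-0.6712 -1.3977 0.2013 -0.3336]
Max displacement = 2.4141

Answer: 2.4141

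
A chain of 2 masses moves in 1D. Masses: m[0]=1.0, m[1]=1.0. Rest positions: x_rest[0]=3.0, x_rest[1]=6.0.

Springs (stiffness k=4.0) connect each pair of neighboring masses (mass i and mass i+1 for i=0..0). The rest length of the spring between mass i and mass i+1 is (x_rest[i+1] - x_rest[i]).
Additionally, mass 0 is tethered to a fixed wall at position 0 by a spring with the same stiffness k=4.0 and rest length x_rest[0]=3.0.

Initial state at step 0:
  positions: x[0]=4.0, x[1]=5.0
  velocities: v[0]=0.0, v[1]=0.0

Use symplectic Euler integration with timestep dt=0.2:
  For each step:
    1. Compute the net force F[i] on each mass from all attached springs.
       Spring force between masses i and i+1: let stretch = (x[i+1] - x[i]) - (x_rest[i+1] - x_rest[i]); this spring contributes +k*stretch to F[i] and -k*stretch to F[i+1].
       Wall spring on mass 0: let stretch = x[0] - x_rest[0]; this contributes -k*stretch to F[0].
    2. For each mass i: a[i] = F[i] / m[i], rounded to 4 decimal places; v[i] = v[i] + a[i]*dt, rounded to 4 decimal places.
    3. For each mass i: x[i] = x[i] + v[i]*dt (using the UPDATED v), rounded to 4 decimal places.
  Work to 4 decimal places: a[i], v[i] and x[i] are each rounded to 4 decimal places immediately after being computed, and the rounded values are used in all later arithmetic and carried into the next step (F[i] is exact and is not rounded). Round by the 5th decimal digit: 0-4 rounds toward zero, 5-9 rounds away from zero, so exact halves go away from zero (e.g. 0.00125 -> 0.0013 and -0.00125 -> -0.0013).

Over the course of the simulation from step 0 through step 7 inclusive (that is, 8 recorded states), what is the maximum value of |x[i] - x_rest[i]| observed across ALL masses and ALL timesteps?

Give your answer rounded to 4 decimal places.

Answer: 1.2941

Derivation:
Step 0: x=[4.0000 5.0000] v=[0.0000 0.0000]
Step 1: x=[3.5200 5.3200] v=[-2.4000 1.6000]
Step 2: x=[2.7648 5.8320] v=[-3.7760 2.5600]
Step 3: x=[2.0580 6.3332] v=[-3.5341 2.5062]
Step 4: x=[1.7059 6.6304] v=[-1.7603 1.4860]
Step 5: x=[1.8688 6.6197] v=[0.8146 -0.0536]
Step 6: x=[2.4929 6.3288] v=[3.1203 -1.4543]
Step 7: x=[3.3318 5.9042] v=[4.1947 -2.1230]
Max displacement = 1.2941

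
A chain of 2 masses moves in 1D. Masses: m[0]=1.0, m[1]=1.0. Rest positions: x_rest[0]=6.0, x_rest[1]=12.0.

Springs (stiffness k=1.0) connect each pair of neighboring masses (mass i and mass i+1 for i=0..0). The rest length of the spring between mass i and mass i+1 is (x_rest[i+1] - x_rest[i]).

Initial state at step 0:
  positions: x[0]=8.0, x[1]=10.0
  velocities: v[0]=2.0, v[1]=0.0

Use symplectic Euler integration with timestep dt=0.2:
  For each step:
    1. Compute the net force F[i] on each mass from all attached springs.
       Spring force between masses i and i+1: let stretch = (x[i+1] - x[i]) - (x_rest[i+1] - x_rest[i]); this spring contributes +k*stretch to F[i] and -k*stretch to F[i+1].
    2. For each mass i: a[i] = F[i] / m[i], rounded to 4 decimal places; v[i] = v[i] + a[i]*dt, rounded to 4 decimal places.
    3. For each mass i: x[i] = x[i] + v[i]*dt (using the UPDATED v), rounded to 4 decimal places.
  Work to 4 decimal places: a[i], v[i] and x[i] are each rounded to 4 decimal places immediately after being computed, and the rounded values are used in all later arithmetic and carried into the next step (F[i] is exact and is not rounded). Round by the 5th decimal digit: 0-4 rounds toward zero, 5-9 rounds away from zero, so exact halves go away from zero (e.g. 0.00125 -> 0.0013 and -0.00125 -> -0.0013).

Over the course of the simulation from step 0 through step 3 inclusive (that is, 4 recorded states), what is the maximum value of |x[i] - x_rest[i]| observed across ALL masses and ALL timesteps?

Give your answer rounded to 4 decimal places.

Step 0: x=[8.0000 10.0000] v=[2.0000 0.0000]
Step 1: x=[8.2400 10.1600] v=[1.2000 0.8000]
Step 2: x=[8.3168 10.4832] v=[0.3840 1.6160]
Step 3: x=[8.2403 10.9597] v=[-0.3827 2.3827]
Max displacement = 2.3168

Answer: 2.3168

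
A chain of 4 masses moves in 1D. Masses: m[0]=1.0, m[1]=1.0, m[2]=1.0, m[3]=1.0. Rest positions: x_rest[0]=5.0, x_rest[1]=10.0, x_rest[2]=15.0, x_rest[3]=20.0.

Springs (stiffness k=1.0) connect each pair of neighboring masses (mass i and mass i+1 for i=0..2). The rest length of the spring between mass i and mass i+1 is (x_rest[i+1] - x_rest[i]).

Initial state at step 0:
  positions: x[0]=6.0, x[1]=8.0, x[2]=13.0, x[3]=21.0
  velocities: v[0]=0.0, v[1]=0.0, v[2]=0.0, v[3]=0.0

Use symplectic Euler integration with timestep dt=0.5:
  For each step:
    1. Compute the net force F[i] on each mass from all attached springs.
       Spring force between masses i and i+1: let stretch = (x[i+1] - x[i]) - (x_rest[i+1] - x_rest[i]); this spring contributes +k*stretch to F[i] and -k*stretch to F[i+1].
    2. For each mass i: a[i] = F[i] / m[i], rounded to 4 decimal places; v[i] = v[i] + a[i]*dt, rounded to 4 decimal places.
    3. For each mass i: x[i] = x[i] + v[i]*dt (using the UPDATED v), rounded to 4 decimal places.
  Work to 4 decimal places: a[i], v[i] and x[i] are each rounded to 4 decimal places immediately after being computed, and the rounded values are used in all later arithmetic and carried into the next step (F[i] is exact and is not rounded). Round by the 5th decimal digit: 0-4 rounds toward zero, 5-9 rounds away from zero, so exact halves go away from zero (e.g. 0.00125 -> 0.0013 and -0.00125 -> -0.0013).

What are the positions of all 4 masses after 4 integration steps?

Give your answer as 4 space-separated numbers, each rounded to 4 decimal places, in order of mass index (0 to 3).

Step 0: x=[6.0000 8.0000 13.0000 21.0000] v=[0.0000 0.0000 0.0000 0.0000]
Step 1: x=[5.2500 8.7500 13.7500 20.2500] v=[-1.5000 1.5000 1.5000 -1.5000]
Step 2: x=[4.1250 9.8750 14.8750 19.1250] v=[-2.2500 2.2500 2.2500 -2.2500]
Step 3: x=[3.1875 10.8125 15.8125 18.1875] v=[-1.8750 1.8750 1.8750 -1.8750]
Step 4: x=[2.9063 11.0938 16.0938 17.9063] v=[-0.5625 0.5625 0.5625 -0.5625]

Answer: 2.9063 11.0938 16.0938 17.9063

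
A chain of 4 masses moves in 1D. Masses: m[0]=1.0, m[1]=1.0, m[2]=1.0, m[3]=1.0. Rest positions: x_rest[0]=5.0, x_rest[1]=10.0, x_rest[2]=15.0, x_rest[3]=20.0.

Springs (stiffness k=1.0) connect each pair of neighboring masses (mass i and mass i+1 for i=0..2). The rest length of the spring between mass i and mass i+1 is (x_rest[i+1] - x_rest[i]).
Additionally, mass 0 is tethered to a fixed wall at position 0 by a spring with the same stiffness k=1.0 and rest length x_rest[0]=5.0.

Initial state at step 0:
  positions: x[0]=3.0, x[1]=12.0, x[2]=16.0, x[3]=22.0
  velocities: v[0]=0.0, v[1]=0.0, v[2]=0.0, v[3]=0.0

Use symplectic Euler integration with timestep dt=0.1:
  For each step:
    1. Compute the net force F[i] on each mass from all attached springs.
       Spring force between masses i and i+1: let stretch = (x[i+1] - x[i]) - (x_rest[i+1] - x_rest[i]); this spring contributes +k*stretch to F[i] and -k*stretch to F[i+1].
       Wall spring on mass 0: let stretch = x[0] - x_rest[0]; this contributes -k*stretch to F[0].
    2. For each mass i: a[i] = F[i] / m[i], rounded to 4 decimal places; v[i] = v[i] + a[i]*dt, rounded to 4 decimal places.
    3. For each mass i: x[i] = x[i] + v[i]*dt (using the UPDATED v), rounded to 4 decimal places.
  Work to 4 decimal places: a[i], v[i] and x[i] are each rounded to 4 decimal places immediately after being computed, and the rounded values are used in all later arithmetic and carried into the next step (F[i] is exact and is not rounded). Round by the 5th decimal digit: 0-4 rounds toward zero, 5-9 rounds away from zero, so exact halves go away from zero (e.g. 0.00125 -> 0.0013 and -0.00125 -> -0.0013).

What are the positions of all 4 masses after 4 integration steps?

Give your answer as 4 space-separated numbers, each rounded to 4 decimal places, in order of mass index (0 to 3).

Answer: 3.5749 11.5265 16.1852 21.9044

Derivation:
Step 0: x=[3.0000 12.0000 16.0000 22.0000] v=[0.0000 0.0000 0.0000 0.0000]
Step 1: x=[3.0600 11.9500 16.0200 21.9900] v=[0.6000 -0.5000 0.2000 -0.1000]
Step 2: x=[3.1783 11.8518 16.0590 21.9703] v=[1.1830 -0.9820 0.3900 -0.1970]
Step 3: x=[3.3516 11.7089 16.1150 21.9415] v=[1.7325 -1.4286 0.5604 -0.2881]
Step 4: x=[3.5749 11.5265 16.1852 21.9044] v=[2.2331 -1.8237 0.7024 -0.3708]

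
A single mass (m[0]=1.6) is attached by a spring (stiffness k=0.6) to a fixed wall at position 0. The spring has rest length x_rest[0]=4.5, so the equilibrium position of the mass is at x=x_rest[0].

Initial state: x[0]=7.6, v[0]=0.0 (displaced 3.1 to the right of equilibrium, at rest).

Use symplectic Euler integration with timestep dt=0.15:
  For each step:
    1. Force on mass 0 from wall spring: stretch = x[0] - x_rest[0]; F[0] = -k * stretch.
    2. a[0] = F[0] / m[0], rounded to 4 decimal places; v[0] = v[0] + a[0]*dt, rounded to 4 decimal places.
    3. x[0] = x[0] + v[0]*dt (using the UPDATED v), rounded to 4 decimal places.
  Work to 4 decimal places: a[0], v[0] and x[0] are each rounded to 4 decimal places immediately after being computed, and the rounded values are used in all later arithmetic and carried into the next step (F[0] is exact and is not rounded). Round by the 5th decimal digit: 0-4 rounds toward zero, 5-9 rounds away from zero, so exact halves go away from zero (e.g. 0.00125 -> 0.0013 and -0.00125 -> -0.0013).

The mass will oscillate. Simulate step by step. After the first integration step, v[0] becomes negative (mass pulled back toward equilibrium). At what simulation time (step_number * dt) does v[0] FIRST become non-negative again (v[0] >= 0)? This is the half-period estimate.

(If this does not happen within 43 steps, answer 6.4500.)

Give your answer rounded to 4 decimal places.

Step 0: x=[7.6000] v=[0.0000]
Step 1: x=[7.5738] v=[-0.1744]
Step 2: x=[7.5217] v=[-0.3473]
Step 3: x=[7.4441] v=[-0.5173]
Step 4: x=[7.3417] v=[-0.6829]
Step 5: x=[7.2153] v=[-0.8427]
Step 6: x=[7.0660] v=[-0.9954]
Step 7: x=[6.8950] v=[-1.1397]
Step 8: x=[6.7038] v=[-1.2744]
Step 9: x=[6.4940] v=[-1.3984]
Step 10: x=[6.2674] v=[-1.5106]
Step 11: x=[6.0259] v=[-1.6100]
Step 12: x=[5.7715] v=[-1.6958]
Step 13: x=[5.5064] v=[-1.7673]
Step 14: x=[5.2328] v=[-1.8239]
Step 15: x=[4.9530] v=[-1.8651]
Step 16: x=[4.6694] v=[-1.8906]
Step 17: x=[4.3844] v=[-1.9001]
Step 18: x=[4.1004] v=[-1.8936]
Step 19: x=[3.8197] v=[-1.8711]
Step 20: x=[3.5448] v=[-1.8328]
Step 21: x=[3.2779] v=[-1.7791]
Step 22: x=[3.0213] v=[-1.7104]
Step 23: x=[2.7772] v=[-1.6272]
Step 24: x=[2.5477] v=[-1.5303]
Step 25: x=[2.3346] v=[-1.4205]
Step 26: x=[2.1398] v=[-1.2987]
Step 27: x=[1.9649] v=[-1.1659]
Step 28: x=[1.8114] v=[-1.0233]
Step 29: x=[1.6806] v=[-0.8721]
Step 30: x=[1.5736] v=[-0.7135]
Step 31: x=[1.4913] v=[-0.5489]
Step 32: x=[1.4343] v=[-0.3797]
Step 33: x=[1.4032] v=[-0.2073]
Step 34: x=[1.3982] v=[-0.0331]
Step 35: x=[1.4194] v=[0.1414]
First v>=0 after going negative at step 35, time=5.2500

Answer: 5.2500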